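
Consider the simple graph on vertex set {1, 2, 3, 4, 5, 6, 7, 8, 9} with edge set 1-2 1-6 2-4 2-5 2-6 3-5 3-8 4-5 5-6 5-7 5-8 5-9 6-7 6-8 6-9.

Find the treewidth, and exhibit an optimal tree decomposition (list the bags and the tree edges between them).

Treewidth 2.
One optimal decomposition is:
Bags: B1 = {3, 5, 8}  B2 = {5, 6, 8}  B3 = {5, 6, 7}  B4 = {2, 5, 6}  B5 = {1, 2, 6}  B6 = {5, 6, 9}  B7 = {2, 4, 5}
Tree: B1–B2, B2–B3, B2–B4, B4–B5, B2–B6, B4–B7

The largest bag has 3 vertices, giving width 2; this decomposition certifies tw(G) ≤ 2. On the other hand G contains the 3-clique {1, 2, 6}. A clique must lie in a single bag of any decomposition, so no decomposition can have width below 2. Hence tw(G) = 2 exactly.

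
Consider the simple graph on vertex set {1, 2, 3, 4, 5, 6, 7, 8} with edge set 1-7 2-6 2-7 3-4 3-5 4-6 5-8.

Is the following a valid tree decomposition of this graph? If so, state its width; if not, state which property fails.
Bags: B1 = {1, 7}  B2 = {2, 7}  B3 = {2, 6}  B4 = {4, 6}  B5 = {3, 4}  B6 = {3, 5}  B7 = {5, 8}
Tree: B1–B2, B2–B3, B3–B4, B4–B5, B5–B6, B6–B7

Every vertex of G appears in some bag (union = {1, 2, 3, 4, 5, 6, 7, 8}); every edge is covered by a bag; and for each vertex v the set of bags containing v is connected in the bag tree. The decomposition is therefore valid. The largest bag has 2 vertices, so the width is 1.

Yes; width 1.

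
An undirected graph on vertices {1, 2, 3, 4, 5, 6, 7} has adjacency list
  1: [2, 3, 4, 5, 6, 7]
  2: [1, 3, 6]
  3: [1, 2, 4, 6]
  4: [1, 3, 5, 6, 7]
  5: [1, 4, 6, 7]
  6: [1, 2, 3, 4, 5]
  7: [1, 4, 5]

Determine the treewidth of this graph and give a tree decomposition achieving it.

Treewidth 3.
One such decomposition:
Bags: B1 = {1, 3, 4, 6}  B2 = {1, 4, 5, 6}  B3 = {1, 4, 5, 7}  B4 = {1, 2, 3, 6}
Tree: B1–B2, B2–B3, B1–B4

Each bag holds 4 vertices, so the decomposition has width 3, which upper-bounds the treewidth. On the other hand G contains the 4-clique {1, 2, 3, 6}. A clique must lie in a single bag of any decomposition, so no decomposition can have width below 3. The upper and lower bounds meet at 3, so that is the treewidth.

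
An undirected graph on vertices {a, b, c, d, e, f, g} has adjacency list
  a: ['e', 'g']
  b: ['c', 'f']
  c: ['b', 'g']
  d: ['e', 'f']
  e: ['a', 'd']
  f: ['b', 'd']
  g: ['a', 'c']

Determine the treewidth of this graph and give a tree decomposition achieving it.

Every bag has size at most 3, so the width is 3 − 1 = 2 and tw(G) ≤ 2. The edges b–f–d–e–a–g–c–b form a cycle, so G is not a tree and its treewidth is at least 2. Therefore the treewidth is 2.

Treewidth 2.
One such decomposition:
Bags: B1 = {b, d, f}  B2 = {b, d, e}  B3 = {a, b, e}  B4 = {a, b, g}  B5 = {b, c, g}
Tree: B1–B2, B2–B3, B3–B4, B4–B5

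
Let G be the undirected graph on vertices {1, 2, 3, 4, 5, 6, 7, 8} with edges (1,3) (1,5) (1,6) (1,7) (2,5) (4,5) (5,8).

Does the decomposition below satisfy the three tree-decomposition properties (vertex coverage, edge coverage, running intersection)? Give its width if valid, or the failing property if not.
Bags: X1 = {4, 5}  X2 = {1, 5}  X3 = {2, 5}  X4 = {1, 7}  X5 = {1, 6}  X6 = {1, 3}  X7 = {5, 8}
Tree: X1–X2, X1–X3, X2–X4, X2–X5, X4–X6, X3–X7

Yes; width 1.

Vertex coverage: the bags together contain {1, 2, 3, 4, 5, 6, 7, 8}, the full vertex set. Edge coverage: each edge of G has both endpoints in at least one bag. Running intersection: for every vertex, the bags containing it form a connected subtree. All three properties hold, so this is a valid tree decomposition of width max|bag| − 1 = 1, and hence tw(G) ≤ 1.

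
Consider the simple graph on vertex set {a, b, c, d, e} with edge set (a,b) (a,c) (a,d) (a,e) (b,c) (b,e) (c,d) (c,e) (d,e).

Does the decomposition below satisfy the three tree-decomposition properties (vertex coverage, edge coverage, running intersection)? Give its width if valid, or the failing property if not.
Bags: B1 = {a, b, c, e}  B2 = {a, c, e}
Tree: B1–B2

A tree decomposition must satisfy three properties: every vertex lies in some bag; for every edge, both endpoints lie together in some bag; and for every vertex, the bags containing it form a connected subtree. Here vertex d appears in no bag, so the decomposition is invalid.

No — vertex d appears in no bag.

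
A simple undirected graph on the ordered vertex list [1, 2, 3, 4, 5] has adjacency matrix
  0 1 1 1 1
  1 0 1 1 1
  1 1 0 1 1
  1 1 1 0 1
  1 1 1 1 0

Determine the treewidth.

4

A width-4 tree decomposition is:
Bags: B1 = {1, 2, 3, 4, 5}
Tree: (single bag)
A single bag containing all 5 vertices is trivially a valid decomposition of width 4. Conversely, {1, 2, 3, 4, 5} is a clique of size 5, and the vertices of any clique must share a bag in every tree decomposition; so some bag has ≥ 5 vertices and tw(G) ≥ 4. Combining the bounds, tw(G) = 4.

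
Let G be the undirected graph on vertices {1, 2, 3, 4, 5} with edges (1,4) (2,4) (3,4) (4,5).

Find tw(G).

A width-1 tree decomposition is:
Bags: B1 = {2, 4}  B2 = {1, 4}  B3 = {3, 4}  B4 = {4, 5}
Tree: B1–B2, B2–B3, B3–B4
Each bag holds 2 vertices, so the decomposition has width 1, which upper-bounds the treewidth. G has an edge, so its treewidth is at least 1. The upper and lower bounds meet at 1, so that is the treewidth.

1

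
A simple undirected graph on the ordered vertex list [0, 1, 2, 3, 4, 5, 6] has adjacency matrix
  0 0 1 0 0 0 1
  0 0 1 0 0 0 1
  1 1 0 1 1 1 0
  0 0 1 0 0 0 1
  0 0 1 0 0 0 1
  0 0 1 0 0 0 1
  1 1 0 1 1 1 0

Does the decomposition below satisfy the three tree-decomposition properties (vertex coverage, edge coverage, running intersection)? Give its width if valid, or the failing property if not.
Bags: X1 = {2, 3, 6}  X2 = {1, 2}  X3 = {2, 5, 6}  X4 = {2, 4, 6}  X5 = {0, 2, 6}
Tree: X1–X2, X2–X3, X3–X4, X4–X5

No — edge (6,1) lies in no bag.

A tree decomposition must satisfy three properties: every vertex lies in some bag; for every edge, both endpoints lie together in some bag; and for every vertex, the bags containing it form a connected subtree. Here edge (6,1) lies in no bag, so the decomposition is invalid.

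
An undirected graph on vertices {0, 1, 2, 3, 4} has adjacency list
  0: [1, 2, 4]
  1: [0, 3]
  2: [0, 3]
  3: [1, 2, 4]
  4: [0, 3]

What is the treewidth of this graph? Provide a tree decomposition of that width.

Treewidth 2.
One optimal decomposition is:
Bags: B1 = {0, 2, 3}  B2 = {0, 1, 3}  B3 = {0, 3, 4}
Tree: B1–B2, B2–B3

Each bag holds 3 vertices, so the decomposition has width 2, which upper-bounds the treewidth. For the lower bound, G contains the cycle 2–0–1–3–2, so G is not a forest; only forests have treewidth ≤ 1, hence tw(G) ≥ 2. The upper and lower bounds meet at 2, so that is the treewidth.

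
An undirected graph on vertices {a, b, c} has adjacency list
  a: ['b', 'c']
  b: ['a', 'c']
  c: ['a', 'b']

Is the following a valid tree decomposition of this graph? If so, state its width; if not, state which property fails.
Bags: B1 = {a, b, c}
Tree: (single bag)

Yes; width 2.

Checking the three conditions: (i) the bags cover all of {a, b, c}; (ii) for each edge, some bag contains both endpoints; (iii) the bags containing any fixed vertex form a subtree. All hold, so the decomposition is valid with width 3 − 1 = 2.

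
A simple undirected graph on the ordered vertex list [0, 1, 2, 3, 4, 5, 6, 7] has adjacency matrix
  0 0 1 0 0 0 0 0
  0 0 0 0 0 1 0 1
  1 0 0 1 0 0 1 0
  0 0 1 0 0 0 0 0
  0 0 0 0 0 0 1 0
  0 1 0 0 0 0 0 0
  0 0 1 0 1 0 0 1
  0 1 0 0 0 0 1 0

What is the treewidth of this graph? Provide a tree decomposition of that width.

Treewidth 1.
One optimal decomposition is:
Bags: B1 = {2, 3}  B2 = {2, 6}  B3 = {0, 2}  B4 = {6, 7}  B5 = {1, 7}  B6 = {4, 6}  B7 = {1, 5}
Tree: B1–B2, B2–B3, B2–B4, B4–B5, B4–B6, B5–B7

Each bag holds 2 vertices, so the decomposition has width 1, which upper-bounds the treewidth. Since G has at least one edge (e.g. 3–2), it is not an edgeless graph, so tw(G) ≥ 1. The upper and lower bounds meet at 1, so that is the treewidth.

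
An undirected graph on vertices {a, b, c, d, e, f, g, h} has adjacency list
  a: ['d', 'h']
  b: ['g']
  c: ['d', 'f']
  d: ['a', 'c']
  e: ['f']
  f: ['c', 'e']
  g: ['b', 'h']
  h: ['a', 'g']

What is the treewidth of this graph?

A width-1 tree decomposition is:
Bags: B1 = {b, g}  B2 = {g, h}  B3 = {a, h}  B4 = {a, d}  B5 = {c, d}  B6 = {c, f}  B7 = {e, f}
Tree: B1–B2, B2–B3, B3–B4, B4–B5, B5–B6, B6–B7
The largest bag has 2 vertices, giving width 1; this decomposition certifies tw(G) ≤ 1. Since G has at least one edge (e.g. b–g), it is not an edgeless graph, so tw(G) ≥ 1. Therefore the treewidth is 1.

1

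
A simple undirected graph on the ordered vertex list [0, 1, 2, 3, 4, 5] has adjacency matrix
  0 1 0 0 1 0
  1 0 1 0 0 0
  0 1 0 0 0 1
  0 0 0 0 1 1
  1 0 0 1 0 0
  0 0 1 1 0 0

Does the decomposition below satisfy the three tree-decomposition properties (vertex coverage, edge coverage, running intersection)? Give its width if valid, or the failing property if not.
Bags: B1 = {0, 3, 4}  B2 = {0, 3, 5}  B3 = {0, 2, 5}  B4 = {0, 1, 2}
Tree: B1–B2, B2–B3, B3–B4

Yes; width 2.

Vertex coverage: the bags together contain {0, 1, 2, 3, 4, 5}, the full vertex set. Edge coverage: each edge of G has both endpoints in at least one bag. Running intersection: for every vertex, the bags containing it form a connected subtree. All three properties hold, so this is a valid tree decomposition of width max|bag| − 1 = 2, and hence tw(G) ≤ 2.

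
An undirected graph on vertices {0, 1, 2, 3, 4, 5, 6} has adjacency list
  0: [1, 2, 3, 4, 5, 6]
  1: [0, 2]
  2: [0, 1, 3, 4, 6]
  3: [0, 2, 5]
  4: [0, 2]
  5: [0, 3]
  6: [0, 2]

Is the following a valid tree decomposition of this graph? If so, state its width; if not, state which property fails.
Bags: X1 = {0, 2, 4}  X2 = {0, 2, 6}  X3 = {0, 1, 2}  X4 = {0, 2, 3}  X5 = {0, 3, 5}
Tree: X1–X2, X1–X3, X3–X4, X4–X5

Yes; width 2.

Every vertex of G appears in some bag (union = {0, 1, 2, 3, 4, 5, 6}); every edge is covered by a bag; and for each vertex v the set of bags containing v is connected in the bag tree. The decomposition is therefore valid. The largest bag has 3 vertices, so the width is 2.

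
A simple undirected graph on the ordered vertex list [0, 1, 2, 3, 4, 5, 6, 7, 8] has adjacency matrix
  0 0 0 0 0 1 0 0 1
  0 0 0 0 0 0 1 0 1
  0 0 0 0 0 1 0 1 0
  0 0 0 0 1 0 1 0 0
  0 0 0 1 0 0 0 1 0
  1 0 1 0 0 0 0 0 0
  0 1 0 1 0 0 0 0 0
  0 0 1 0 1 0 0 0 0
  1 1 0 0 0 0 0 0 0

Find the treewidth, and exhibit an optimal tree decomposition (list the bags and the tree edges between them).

Treewidth 2.
One optimal decomposition is:
Bags: B1 = {3, 4, 7}  B2 = {2, 3, 7}  B3 = {2, 3, 5}  B4 = {0, 3, 5}  B5 = {0, 3, 8}  B6 = {1, 3, 8}  B7 = {1, 3, 6}
Tree: B1–B2, B2–B3, B3–B4, B4–B5, B5–B6, B6–B7

The largest bag has 3 vertices, giving width 2; this decomposition certifies tw(G) ≤ 2. The edges 3–4–7–2–5–0–8–1–6–3 form a cycle, so G is not a tree and its treewidth is at least 2. The upper and lower bounds meet at 2, so that is the treewidth.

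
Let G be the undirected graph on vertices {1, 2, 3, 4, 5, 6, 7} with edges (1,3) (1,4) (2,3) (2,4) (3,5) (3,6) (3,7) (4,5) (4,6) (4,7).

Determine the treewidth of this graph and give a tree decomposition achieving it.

Each bag holds 3 vertices, so the decomposition has width 2, which upper-bounds the treewidth. Since 4–2–3–5–4 is a cycle in G, G is not acyclic. Forests are exactly the graphs of treewidth ≤ 1, so tw(G) ≥ 2. Therefore the treewidth is 2.

Treewidth 2.
Bags: B1 = {2, 3, 4}  B2 = {3, 4, 5}  B3 = {3, 4, 7}  B4 = {1, 3, 4}  B5 = {3, 4, 6}
Tree: B1–B2, B2–B3, B3–B4, B4–B5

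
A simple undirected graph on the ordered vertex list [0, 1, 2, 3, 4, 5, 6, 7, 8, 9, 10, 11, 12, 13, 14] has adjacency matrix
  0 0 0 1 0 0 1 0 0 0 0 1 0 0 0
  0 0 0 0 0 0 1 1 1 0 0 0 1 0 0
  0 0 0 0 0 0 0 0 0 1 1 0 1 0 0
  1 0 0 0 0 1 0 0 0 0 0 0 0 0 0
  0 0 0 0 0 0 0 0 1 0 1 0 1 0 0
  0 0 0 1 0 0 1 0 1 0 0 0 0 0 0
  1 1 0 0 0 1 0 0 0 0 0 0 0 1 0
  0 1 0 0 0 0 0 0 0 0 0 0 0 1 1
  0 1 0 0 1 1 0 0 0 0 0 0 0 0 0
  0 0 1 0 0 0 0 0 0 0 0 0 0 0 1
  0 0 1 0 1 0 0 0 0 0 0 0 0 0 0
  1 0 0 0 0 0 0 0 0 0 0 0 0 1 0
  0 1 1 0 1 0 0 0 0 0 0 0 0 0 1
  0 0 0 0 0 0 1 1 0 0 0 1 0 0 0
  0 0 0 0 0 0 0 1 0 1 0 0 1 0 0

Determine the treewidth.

A width-3 tree decomposition is:
Bags: B1 = {2, 4, 9, 10}  B2 = {2, 4, 9, 12}  B3 = {4, 9, 12, 14}  B4 = {4, 8, 12, 14}  B5 = {1, 8, 12, 14}  B6 = {1, 7, 8, 14}  B7 = {1, 5, 7, 8}  B8 = {1, 5, 6, 7}  B9 = {5, 6, 7, 13}  B10 = {3, 5, 6, 13}  B11 = {0, 3, 6, 13}  B12 = {0, 3, 11, 13}
Tree: B1–B2, B2–B3, B3–B4, B4–B5, B5–B6, B6–B7, B7–B8, B8–B9, B9–B10, B10–B11, B11–B12
Each bag holds 4 vertices, so the decomposition has width 3, which upper-bounds the treewidth. For the lower bound: the 4 vertex sets {2,9,10}, {4}, {12}, {1,7,8,14} are disjoint, each induces a connected subgraph, and every pair is joined by at least one edge of G. Contracting each set to a single vertex therefore yields K_{4} as a minor, and since treewidth is minor-monotone, tw(G) ≥ tw(K_{4}) = 3. Therefore the treewidth is 3.

3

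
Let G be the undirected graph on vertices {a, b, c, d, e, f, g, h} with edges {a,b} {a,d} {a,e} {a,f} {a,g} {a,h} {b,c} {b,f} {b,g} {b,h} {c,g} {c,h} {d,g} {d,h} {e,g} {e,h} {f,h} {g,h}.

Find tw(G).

A width-3 tree decomposition is:
Bags: B1 = {a, b, g, h}  B2 = {a, d, g, h}  B3 = {b, c, g, h}  B4 = {a, b, f, h}  B5 = {a, e, g, h}
Tree: B1–B2, B1–B3, B1–B4, B2–B5
Every bag has size at most 4, so the width is 4 − 1 = 3 and tw(G) ≤ 3. Conversely, {b, c, g, h} is a clique of size 4, and the vertices of any clique must share a bag in every tree decomposition; so some bag has ≥ 4 vertices and tw(G) ≥ 3. Hence tw(G) = 3 exactly.

3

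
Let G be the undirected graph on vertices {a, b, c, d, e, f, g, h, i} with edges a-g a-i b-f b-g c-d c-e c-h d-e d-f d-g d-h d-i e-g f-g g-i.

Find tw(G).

A width-2 tree decomposition is:
Bags: B1 = {d, e, g}  B2 = {d, f, g}  B3 = {c, d, e}  B4 = {c, d, h}  B5 = {b, f, g}  B6 = {d, g, i}  B7 = {a, g, i}
Tree: B1–B2, B1–B3, B3–B4, B2–B5, B2–B6, B6–B7
The largest bag has 3 vertices, giving width 2; this decomposition certifies tw(G) ≤ 2. Conversely, {d, e, g} is a clique of size 3, and the vertices of any clique must share a bag in every tree decomposition; so some bag has ≥ 3 vertices and tw(G) ≥ 2. Combining the bounds, tw(G) = 2.

2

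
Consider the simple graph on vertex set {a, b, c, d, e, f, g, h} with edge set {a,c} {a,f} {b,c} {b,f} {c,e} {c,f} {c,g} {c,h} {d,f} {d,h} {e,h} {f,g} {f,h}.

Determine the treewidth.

A width-2 tree decomposition is:
Bags: B1 = {c, f, g}  B2 = {c, f, h}  B3 = {b, c, f}  B4 = {c, e, h}  B5 = {d, f, h}  B6 = {a, c, f}
Tree: B1–B2, B1–B3, B2–B4, B2–B5, B2–B6
The largest bag has 3 vertices, giving width 2; this decomposition certifies tw(G) ≤ 2. On the other hand G contains the 3-clique {c, e, h}. A clique must lie in a single bag of any decomposition, so no decomposition can have width below 2. The upper and lower bounds meet at 2, so that is the treewidth.

2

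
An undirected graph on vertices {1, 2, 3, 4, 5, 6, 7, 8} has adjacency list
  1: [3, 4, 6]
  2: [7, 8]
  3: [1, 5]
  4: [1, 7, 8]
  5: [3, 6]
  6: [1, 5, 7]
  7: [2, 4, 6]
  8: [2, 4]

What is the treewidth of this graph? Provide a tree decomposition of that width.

Every bag has size at most 3, so the width is 3 − 1 = 2 and tw(G) ≤ 2. For the lower bound, G contains the cycle 8–2–7–4–8, so G is not a forest; only forests have treewidth ≤ 1, hence tw(G) ≥ 2. Therefore the treewidth is 2.

Treewidth 2.
One optimal decomposition is:
Bags: B1 = {2, 4, 8}  B2 = {2, 4, 7}  B3 = {1, 4, 7}  B4 = {1, 6, 7}  B5 = {1, 3, 6}  B6 = {3, 5, 6}
Tree: B1–B2, B2–B3, B3–B4, B4–B5, B5–B6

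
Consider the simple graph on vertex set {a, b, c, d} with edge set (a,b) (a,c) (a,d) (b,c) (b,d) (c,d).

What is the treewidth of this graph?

A width-3 tree decomposition is:
Bags: B1 = {a, b, c, d}
Tree: (single bag)
A single bag containing all 4 vertices is trivially a valid decomposition of width 3. Conversely, {a, b, c, d} is a clique of size 4, and the vertices of any clique must share a bag in every tree decomposition; so some bag has ≥ 4 vertices and tw(G) ≥ 3. Therefore the treewidth is 3.

3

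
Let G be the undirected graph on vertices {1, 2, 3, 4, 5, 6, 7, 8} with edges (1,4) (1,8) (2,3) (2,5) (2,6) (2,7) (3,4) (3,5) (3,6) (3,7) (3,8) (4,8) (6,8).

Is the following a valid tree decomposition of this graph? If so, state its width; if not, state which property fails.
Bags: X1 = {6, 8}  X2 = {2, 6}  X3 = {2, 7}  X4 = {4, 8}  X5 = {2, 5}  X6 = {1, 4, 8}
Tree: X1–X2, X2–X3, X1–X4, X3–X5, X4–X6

No — vertex 3 appears in no bag.

A tree decomposition must satisfy three properties: every vertex lies in some bag; for every edge, both endpoints lie together in some bag; and for every vertex, the bags containing it form a connected subtree. Here vertex 3 appears in no bag, so the decomposition is invalid.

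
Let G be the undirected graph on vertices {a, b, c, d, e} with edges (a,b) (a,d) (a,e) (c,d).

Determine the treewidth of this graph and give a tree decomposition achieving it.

Treewidth 1.
Bags: B1 = {a, e}  B2 = {a, d}  B3 = {a, b}  B4 = {c, d}
Tree: B1–B2, B1–B3, B2–B4

Each bag holds 2 vertices, so the decomposition has width 1, which upper-bounds the treewidth. Since G has at least one edge (e.g. a–e), it is not an edgeless graph, so tw(G) ≥ 1. Combining the bounds, tw(G) = 1.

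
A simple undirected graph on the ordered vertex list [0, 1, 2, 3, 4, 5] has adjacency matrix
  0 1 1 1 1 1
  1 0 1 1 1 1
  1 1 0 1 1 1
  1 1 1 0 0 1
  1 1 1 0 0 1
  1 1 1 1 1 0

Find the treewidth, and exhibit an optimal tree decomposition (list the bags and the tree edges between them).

Treewidth 4.
One such decomposition:
Bags: B1 = {0, 1, 2, 4, 5}  B2 = {0, 1, 2, 3, 5}
Tree: B1–B2

Each bag holds 5 vertices, so the decomposition has width 4, which upper-bounds the treewidth. Conversely, {0, 1, 2, 3, 5} is a clique of size 5, and the vertices of any clique must share a bag in every tree decomposition; so some bag has ≥ 5 vertices and tw(G) ≥ 4. The upper and lower bounds meet at 4, so that is the treewidth.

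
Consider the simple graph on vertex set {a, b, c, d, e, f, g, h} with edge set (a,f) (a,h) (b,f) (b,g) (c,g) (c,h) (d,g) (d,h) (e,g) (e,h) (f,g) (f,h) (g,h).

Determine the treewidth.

A width-2 tree decomposition is:
Bags: B1 = {c, g, h}  B2 = {f, g, h}  B3 = {a, f, h}  B4 = {d, g, h}  B5 = {b, f, g}  B6 = {e, g, h}
Tree: B1–B2, B2–B3, B1–B4, B2–B5, B1–B6
Every bag has size at most 3, so the width is 3 − 1 = 2 and tw(G) ≤ 2. On the other hand G contains the 3-clique {d, g, h}. A clique must lie in a single bag of any decomposition, so no decomposition can have width below 2. The upper and lower bounds meet at 2, so that is the treewidth.

2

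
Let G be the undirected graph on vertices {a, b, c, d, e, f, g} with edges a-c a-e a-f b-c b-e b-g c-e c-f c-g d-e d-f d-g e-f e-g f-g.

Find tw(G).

A width-3 tree decomposition is:
Bags: B1 = {c, e, f, g}  B2 = {b, c, e, g}  B3 = {d, e, f, g}  B4 = {a, c, e, f}
Tree: B1–B2, B1–B3, B1–B4
Each bag holds 4 vertices, so the decomposition has width 3, which upper-bounds the treewidth. For the lower bound, the 4 vertices {d, e, f, g} are pairwise adjacent, and any tree decomposition puts a clique entirely inside one bag — forcing width ≥ 3. Therefore the treewidth is 3.

3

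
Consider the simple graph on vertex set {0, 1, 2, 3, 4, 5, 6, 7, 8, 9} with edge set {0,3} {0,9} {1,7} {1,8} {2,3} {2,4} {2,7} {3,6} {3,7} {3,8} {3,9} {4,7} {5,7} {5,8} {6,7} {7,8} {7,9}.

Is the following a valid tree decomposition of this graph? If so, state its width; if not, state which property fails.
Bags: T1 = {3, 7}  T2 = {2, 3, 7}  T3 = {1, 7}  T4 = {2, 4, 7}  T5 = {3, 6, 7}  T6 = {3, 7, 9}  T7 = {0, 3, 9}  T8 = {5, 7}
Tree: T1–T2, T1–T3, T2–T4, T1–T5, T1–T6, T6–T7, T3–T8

No — vertex 8 appears in no bag.

A tree decomposition must satisfy three properties: every vertex lies in some bag; for every edge, both endpoints lie together in some bag; and for every vertex, the bags containing it form a connected subtree. Here vertex 8 appears in no bag, so the decomposition is invalid.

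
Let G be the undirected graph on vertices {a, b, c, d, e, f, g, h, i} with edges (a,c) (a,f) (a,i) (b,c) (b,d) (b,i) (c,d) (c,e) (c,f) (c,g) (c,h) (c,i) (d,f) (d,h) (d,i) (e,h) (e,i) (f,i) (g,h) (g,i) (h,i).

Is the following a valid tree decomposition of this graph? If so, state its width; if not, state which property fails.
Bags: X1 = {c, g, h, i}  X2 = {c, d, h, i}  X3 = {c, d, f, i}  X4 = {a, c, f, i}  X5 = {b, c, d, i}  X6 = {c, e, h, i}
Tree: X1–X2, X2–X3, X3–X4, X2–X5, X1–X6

Yes; width 3.

Every vertex of G appears in some bag (union = {a, b, c, d, e, f, g, h, i}); every edge is covered by a bag; and for each vertex v the set of bags containing v is connected in the bag tree. The decomposition is therefore valid. The largest bag has 4 vertices, so the width is 3.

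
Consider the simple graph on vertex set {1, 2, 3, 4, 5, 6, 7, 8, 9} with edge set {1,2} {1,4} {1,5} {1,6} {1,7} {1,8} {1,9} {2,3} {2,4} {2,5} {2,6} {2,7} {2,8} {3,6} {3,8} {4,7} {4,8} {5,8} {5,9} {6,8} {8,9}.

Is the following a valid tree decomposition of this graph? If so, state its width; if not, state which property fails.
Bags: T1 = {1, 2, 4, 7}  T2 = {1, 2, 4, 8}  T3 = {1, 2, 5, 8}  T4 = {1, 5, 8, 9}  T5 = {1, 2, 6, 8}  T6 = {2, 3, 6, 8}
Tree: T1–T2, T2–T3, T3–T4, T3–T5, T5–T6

Yes; width 3.

Vertex coverage: the bags together contain {1, 2, 3, 4, 5, 6, 7, 8, 9}, the full vertex set. Edge coverage: each edge of G has both endpoints in at least one bag. Running intersection: for every vertex, the bags containing it form a connected subtree. All three properties hold, so this is a valid tree decomposition of width max|bag| − 1 = 3, and hence tw(G) ≤ 3.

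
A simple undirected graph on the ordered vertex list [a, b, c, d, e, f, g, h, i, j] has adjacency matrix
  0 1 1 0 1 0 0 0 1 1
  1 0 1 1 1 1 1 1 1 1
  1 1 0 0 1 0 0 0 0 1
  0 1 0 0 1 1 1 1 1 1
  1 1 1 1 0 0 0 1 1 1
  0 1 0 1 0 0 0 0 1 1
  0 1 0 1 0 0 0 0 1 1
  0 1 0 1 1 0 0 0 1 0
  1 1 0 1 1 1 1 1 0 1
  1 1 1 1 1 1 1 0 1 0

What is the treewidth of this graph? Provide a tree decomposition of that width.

Every bag has size at most 5, so the width is 5 − 1 = 4 and tw(G) ≤ 4. Conversely, {a, b, c, e, j} is a clique of size 5, and the vertices of any clique must share a bag in every tree decomposition; so some bag has ≥ 5 vertices and tw(G) ≥ 4. Therefore the treewidth is 4.

Treewidth 4.
Bags: B1 = {a, b, e, i, j}  B2 = {b, d, e, i, j}  B3 = {b, d, e, h, i}  B4 = {b, d, g, i, j}  B5 = {a, b, c, e, j}  B6 = {b, d, f, i, j}
Tree: B1–B2, B2–B3, B2–B4, B1–B5, B2–B6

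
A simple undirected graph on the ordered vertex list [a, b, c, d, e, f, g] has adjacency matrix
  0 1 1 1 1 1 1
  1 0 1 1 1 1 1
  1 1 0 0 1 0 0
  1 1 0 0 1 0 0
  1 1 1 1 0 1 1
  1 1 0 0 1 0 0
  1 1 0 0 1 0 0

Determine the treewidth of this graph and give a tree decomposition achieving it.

Treewidth 3.
One optimal decomposition is:
Bags: B1 = {a, b, c, e}  B2 = {a, b, d, e}  B3 = {a, b, e, g}  B4 = {a, b, e, f}
Tree: B1–B2, B1–B3, B1–B4

The largest bag has 4 vertices, giving width 3; this decomposition certifies tw(G) ≤ 3. On the other hand G contains the 4-clique {a, b, d, e}. A clique must lie in a single bag of any decomposition, so no decomposition can have width below 3. Hence tw(G) = 3 exactly.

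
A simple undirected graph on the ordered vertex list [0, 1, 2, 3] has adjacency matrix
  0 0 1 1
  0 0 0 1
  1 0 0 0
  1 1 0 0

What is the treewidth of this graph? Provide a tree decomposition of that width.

Treewidth 1.
One such decomposition:
Bags: B1 = {0, 2}  B2 = {0, 3}  B3 = {1, 3}
Tree: B1–B2, B2–B3

Each bag holds 2 vertices, so the decomposition has width 1, which upper-bounds the treewidth. G has an edge, so its treewidth is at least 1. Hence tw(G) = 1 exactly.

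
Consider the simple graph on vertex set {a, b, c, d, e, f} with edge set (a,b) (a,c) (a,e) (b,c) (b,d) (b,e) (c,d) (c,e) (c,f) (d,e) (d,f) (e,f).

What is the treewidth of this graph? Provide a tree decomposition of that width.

Treewidth 3.
One such decomposition:
Bags: B1 = {c, d, e, f}  B2 = {b, c, d, e}  B3 = {a, b, c, e}
Tree: B1–B2, B2–B3

Each bag holds 4 vertices, so the decomposition has width 3, which upper-bounds the treewidth. For the lower bound, the 4 vertices {c, d, e, f} are pairwise adjacent, and any tree decomposition puts a clique entirely inside one bag — forcing width ≥ 3. Therefore the treewidth is 3.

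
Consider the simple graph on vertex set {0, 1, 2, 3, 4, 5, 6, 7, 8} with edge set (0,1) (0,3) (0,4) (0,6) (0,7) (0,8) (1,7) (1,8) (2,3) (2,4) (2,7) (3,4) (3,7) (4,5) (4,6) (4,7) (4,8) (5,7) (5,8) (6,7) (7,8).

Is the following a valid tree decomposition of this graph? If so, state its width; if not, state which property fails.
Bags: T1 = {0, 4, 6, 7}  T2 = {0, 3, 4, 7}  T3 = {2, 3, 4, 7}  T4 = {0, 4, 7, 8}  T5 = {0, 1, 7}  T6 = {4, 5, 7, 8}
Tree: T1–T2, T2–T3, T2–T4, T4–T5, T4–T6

A tree decomposition must satisfy three properties: every vertex lies in some bag; for every edge, both endpoints lie together in some bag; and for every vertex, the bags containing it form a connected subtree. Here edge (8,1) lies in no bag, so the decomposition is invalid.

No — edge (8,1) lies in no bag.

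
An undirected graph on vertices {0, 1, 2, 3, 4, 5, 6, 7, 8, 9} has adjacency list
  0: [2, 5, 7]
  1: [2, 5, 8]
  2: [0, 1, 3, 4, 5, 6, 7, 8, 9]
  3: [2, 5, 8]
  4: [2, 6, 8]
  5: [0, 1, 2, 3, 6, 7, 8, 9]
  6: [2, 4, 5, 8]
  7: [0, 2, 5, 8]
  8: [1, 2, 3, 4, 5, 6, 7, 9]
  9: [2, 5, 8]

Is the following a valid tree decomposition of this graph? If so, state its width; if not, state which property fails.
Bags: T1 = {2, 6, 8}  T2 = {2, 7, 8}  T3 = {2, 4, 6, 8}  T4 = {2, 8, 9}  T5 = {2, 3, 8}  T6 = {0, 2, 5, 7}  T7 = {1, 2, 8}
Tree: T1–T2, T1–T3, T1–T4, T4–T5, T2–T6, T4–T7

No — edge (5,6) lies in no bag.

A tree decomposition must satisfy three properties: every vertex lies in some bag; for every edge, both endpoints lie together in some bag; and for every vertex, the bags containing it form a connected subtree. Here edge (5,6) lies in no bag, so the decomposition is invalid.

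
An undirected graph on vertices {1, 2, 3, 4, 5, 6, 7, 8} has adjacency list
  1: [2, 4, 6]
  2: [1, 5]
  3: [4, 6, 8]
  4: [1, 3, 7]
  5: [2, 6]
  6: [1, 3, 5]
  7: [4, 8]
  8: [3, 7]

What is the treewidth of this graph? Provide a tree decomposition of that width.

Treewidth 2.
One optimal decomposition is:
Bags: B1 = {1, 2, 5}  B2 = {1, 5, 6}  B3 = {1, 4, 6}  B4 = {3, 4, 6}  B5 = {3, 4, 7}  B6 = {3, 7, 8}
Tree: B1–B2, B2–B3, B3–B4, B4–B5, B5–B6

Every bag has size at most 3, so the width is 3 − 1 = 2 and tw(G) ≤ 2. The edges 2–5–6–1–2 form a cycle, so G is not a tree and its treewidth is at least 2. The upper and lower bounds meet at 2, so that is the treewidth.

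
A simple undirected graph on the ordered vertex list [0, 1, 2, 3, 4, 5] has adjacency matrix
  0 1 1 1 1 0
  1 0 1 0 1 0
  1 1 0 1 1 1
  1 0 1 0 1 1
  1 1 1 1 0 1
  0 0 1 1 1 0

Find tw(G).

3

A width-3 tree decomposition is:
Bags: B1 = {0, 1, 2, 4}  B2 = {0, 2, 3, 4}  B3 = {2, 3, 4, 5}
Tree: B1–B2, B2–B3
Every bag has size at most 4, so the width is 4 − 1 = 3 and tw(G) ≤ 3. On the other hand G contains the 4-clique {0, 1, 2, 4}. A clique must lie in a single bag of any decomposition, so no decomposition can have width below 3. The upper and lower bounds meet at 3, so that is the treewidth.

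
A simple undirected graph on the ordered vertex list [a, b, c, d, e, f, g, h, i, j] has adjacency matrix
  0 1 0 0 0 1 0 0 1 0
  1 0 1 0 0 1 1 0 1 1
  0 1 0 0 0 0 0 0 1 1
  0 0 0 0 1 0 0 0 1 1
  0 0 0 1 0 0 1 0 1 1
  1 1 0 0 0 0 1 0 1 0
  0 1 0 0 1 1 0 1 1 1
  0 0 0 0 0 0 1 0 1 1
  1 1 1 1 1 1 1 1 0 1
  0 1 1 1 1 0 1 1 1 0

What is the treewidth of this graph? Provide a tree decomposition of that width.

The largest bag has 4 vertices, giving width 3; this decomposition certifies tw(G) ≤ 3. For the lower bound, the 4 vertices {a, b, f, i} are pairwise adjacent, and any tree decomposition puts a clique entirely inside one bag — forcing width ≥ 3. The upper and lower bounds meet at 3, so that is the treewidth.

Treewidth 3.
One optimal decomposition is:
Bags: B1 = {e, g, i, j}  B2 = {g, h, i, j}  B3 = {b, g, i, j}  B4 = {d, e, i, j}  B5 = {b, f, g, i}  B6 = {b, c, i, j}  B7 = {a, b, f, i}
Tree: B1–B2, B1–B3, B1–B4, B3–B5, B3–B6, B5–B7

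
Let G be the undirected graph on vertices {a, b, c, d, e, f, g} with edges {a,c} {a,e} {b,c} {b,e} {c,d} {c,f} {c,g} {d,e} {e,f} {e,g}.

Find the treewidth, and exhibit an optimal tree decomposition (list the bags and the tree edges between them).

Treewidth 2.
Bags: B1 = {a, c, e}  B2 = {c, e, g}  B3 = {c, e, f}  B4 = {c, d, e}  B5 = {b, c, e}
Tree: B1–B2, B2–B3, B3–B4, B4–B5

Every bag has size at most 3, so the width is 3 − 1 = 2 and tw(G) ≤ 2. For the lower bound, G contains the cycle c–a–e–g–c, so G is not a forest; only forests have treewidth ≤ 1, hence tw(G) ≥ 2. Combining the bounds, tw(G) = 2.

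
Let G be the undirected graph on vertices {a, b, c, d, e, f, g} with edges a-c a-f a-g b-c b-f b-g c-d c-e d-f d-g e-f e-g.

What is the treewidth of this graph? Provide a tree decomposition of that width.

Treewidth 3.
One such decomposition:
Bags: B1 = {c, e, f, g}  B2 = {c, d, f, g}  B3 = {a, c, f, g}  B4 = {b, c, f, g}
Tree: B1–B2, B2–B3, B3–B4

Each bag holds 4 vertices, so the decomposition has width 3, which upper-bounds the treewidth. For the lower bound: the 4 vertex sets {c,e}, {d,g}, {f}, {a} are disjoint, each induces a connected subgraph, and every pair is joined by at least one edge of G. Contracting each set to a single vertex therefore yields K_{4} as a minor, and since treewidth is minor-monotone, tw(G) ≥ tw(K_{4}) = 3. Hence tw(G) = 3 exactly.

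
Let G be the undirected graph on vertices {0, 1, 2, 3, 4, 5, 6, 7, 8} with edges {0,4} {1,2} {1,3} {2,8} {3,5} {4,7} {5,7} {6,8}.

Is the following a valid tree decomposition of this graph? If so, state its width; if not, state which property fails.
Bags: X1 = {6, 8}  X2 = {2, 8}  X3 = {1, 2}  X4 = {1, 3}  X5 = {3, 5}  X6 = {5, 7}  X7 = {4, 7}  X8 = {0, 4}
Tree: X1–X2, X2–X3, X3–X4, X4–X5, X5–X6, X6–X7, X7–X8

Every vertex of G appears in some bag (union = {0, 1, 2, 3, 4, 5, 6, 7, 8}); every edge is covered by a bag; and for each vertex v the set of bags containing v is connected in the bag tree. The decomposition is therefore valid. The largest bag has 2 vertices, so the width is 1.

Yes; width 1.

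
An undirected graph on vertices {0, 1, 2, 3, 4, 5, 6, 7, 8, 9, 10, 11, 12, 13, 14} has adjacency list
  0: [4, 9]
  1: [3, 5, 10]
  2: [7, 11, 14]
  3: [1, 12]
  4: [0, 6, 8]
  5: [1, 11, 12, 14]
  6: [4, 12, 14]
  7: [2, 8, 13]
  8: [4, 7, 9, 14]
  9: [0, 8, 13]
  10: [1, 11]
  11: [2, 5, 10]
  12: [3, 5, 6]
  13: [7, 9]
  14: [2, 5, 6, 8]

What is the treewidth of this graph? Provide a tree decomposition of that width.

Treewidth 3.
Bags: B1 = {0, 7, 9, 13}  B2 = {0, 7, 8, 9}  B3 = {0, 4, 7, 8}  B4 = {2, 4, 7, 8}  B5 = {2, 4, 8, 14}  B6 = {2, 4, 6, 14}  B7 = {2, 6, 11, 14}  B8 = {5, 6, 11, 14}  B9 = {5, 6, 11, 12}  B10 = {5, 10, 11, 12}  B11 = {1, 5, 10, 12}  B12 = {1, 3, 10, 12}
Tree: B1–B2, B2–B3, B3–B4, B4–B5, B5–B6, B6–B7, B7–B8, B8–B9, B9–B10, B10–B11, B11–B12

The largest bag has 4 vertices, giving width 3; this decomposition certifies tw(G) ≤ 3. For the lower bound: the 4 vertex sets {0,9,13}, {7}, {8}, {2,4,6,14} are disjoint, each induces a connected subgraph, and every pair is joined by at least one edge of G. Contracting each set to a single vertex therefore yields K_{4} as a minor, and since treewidth is minor-monotone, tw(G) ≥ tw(K_{4}) = 3. The upper and lower bounds meet at 3, so that is the treewidth.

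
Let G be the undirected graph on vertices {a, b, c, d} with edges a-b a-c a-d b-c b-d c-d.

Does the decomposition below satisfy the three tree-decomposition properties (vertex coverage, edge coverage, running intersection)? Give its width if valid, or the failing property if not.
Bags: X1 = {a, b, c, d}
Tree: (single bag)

Checking the three conditions: (i) the bags cover all of {a, b, c, d}; (ii) for each edge, some bag contains both endpoints; (iii) the bags containing any fixed vertex form a subtree. All hold, so the decomposition is valid with width 4 − 1 = 3.

Yes; width 3.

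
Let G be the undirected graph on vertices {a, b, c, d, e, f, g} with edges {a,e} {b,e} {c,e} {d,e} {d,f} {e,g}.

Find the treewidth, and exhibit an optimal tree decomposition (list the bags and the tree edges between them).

Treewidth 1.
One optimal decomposition is:
Bags: B1 = {b, e}  B2 = {c, e}  B3 = {d, e}  B4 = {d, f}  B5 = {a, e}  B6 = {e, g}
Tree: B1–B2, B1–B3, B3–B4, B2–B5, B3–B6

The largest bag has 2 vertices, giving width 1; this decomposition certifies tw(G) ≤ 1. Any graph with an edge has treewidth ≥ 1, and G has the edge e–b. Hence tw(G) = 1 exactly.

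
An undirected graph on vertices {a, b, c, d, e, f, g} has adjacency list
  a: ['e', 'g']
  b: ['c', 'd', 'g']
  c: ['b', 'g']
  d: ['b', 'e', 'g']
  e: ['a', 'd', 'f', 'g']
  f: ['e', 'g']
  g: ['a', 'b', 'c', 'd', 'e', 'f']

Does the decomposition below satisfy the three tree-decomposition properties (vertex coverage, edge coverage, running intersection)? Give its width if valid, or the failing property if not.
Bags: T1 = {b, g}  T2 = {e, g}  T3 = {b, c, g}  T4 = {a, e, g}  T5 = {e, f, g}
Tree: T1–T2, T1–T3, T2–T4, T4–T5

No — vertex d appears in no bag.

A tree decomposition must satisfy three properties: every vertex lies in some bag; for every edge, both endpoints lie together in some bag; and for every vertex, the bags containing it form a connected subtree. Here vertex d appears in no bag, so the decomposition is invalid.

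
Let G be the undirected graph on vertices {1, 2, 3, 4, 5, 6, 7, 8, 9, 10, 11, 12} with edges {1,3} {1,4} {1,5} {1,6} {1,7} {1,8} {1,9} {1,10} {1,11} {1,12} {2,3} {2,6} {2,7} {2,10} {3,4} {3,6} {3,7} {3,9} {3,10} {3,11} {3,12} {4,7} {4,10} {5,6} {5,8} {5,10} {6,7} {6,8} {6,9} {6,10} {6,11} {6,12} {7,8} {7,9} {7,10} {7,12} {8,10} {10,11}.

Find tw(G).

A width-4 tree decomposition is:
Bags: B1 = {1, 3, 6, 7, 10}  B2 = {1, 3, 4, 7, 10}  B3 = {1, 6, 7, 8, 10}  B4 = {1, 5, 6, 8, 10}  B5 = {1, 3, 6, 7, 9}  B6 = {1, 3, 6, 10, 11}  B7 = {1, 3, 6, 7, 12}  B8 = {2, 3, 6, 7, 10}
Tree: B1–B2, B1–B3, B3–B4, B1–B5, B1–B6, B5–B7, B1–B8
The largest bag has 5 vertices, giving width 4; this decomposition certifies tw(G) ≤ 4. Conversely, {1, 3, 4, 7, 10} is a clique of size 5, and the vertices of any clique must share a bag in every tree decomposition; so some bag has ≥ 5 vertices and tw(G) ≥ 4. Therefore the treewidth is 4.

4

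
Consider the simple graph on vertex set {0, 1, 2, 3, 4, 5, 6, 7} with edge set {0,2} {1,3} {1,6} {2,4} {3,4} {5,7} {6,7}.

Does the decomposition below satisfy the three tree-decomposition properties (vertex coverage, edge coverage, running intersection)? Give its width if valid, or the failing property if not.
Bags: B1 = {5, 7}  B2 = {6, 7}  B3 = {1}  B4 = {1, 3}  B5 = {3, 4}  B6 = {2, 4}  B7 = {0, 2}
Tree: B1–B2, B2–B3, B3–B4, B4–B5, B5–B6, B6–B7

No — edge (6,1) lies in no bag.

A tree decomposition must satisfy three properties: every vertex lies in some bag; for every edge, both endpoints lie together in some bag; and for every vertex, the bags containing it form a connected subtree. Here edge (6,1) lies in no bag, so the decomposition is invalid.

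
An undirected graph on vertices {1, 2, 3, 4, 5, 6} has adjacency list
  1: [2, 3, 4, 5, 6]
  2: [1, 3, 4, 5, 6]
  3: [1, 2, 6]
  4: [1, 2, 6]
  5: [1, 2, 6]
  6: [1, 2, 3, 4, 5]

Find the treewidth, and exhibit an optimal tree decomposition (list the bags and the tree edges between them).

Each bag holds 4 vertices, so the decomposition has width 3, which upper-bounds the treewidth. Conversely, {1, 2, 3, 6} is a clique of size 4, and the vertices of any clique must share a bag in every tree decomposition; so some bag has ≥ 4 vertices and tw(G) ≥ 3. The upper and lower bounds meet at 3, so that is the treewidth.

Treewidth 3.
One optimal decomposition is:
Bags: B1 = {1, 2, 3, 6}  B2 = {1, 2, 5, 6}  B3 = {1, 2, 4, 6}
Tree: B1–B2, B1–B3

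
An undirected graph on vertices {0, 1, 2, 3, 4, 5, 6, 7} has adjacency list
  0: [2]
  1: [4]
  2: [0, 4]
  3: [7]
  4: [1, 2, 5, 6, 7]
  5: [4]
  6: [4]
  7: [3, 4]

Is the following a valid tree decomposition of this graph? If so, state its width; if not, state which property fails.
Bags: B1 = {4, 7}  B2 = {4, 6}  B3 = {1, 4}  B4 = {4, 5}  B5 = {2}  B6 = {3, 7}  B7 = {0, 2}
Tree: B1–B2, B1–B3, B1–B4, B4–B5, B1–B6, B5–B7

A tree decomposition must satisfy three properties: every vertex lies in some bag; for every edge, both endpoints lie together in some bag; and for every vertex, the bags containing it form a connected subtree. Here edge (4,2) lies in no bag, so the decomposition is invalid.

No — edge (4,2) lies in no bag.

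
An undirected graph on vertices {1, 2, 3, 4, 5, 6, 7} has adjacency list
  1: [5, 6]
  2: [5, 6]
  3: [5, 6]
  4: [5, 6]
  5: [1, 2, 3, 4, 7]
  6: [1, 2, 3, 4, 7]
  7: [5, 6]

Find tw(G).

A width-2 tree decomposition is:
Bags: B1 = {1, 5, 6}  B2 = {2, 5, 6}  B3 = {5, 6, 7}  B4 = {4, 5, 6}  B5 = {3, 5, 6}
Tree: B1–B2, B2–B3, B3–B4, B4–B5
Every bag has size at most 3, so the width is 3 − 1 = 2 and tw(G) ≤ 2. The edges 6–1–5–2–6 form a cycle, so G is not a tree and its treewidth is at least 2. Hence tw(G) = 2 exactly.

2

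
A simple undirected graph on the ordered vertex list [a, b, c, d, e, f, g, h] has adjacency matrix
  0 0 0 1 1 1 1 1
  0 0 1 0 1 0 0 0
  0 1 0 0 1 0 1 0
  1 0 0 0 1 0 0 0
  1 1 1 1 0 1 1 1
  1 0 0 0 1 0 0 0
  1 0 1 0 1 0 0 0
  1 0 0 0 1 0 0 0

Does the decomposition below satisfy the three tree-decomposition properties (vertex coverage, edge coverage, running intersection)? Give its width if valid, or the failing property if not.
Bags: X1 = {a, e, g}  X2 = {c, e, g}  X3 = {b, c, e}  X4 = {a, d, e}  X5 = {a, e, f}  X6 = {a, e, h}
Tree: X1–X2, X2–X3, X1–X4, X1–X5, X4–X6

Checking the three conditions: (i) the bags cover all of {a, b, c, d, e, f, g, h}; (ii) for each edge, some bag contains both endpoints; (iii) the bags containing any fixed vertex form a subtree. All hold, so the decomposition is valid with width 3 − 1 = 2.

Yes; width 2.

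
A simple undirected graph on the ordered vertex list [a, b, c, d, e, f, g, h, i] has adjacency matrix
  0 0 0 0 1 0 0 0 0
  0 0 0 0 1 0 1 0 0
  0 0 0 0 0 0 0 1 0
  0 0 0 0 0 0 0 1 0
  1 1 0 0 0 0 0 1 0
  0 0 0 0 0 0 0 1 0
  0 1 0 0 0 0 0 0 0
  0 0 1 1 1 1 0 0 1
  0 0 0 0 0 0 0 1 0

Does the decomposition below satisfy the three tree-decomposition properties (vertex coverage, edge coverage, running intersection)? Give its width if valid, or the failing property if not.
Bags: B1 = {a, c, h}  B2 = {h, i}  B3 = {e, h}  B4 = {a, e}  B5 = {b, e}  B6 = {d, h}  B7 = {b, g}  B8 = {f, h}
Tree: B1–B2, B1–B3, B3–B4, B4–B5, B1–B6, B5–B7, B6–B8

No — bags containing vertex a are not connected in the tree.

A tree decomposition must satisfy three properties: every vertex lies in some bag; for every edge, both endpoints lie together in some bag; and for every vertex, the bags containing it form a connected subtree. Here bags containing vertex a are not connected in the tree, so the decomposition is invalid.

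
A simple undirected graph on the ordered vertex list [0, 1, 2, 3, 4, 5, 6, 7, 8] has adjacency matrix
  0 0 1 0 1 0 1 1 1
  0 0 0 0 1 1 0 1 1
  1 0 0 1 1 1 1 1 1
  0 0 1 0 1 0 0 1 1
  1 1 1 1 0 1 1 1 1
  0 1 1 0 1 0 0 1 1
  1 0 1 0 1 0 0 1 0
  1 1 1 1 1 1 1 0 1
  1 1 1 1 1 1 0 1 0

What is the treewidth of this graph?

A width-4 tree decomposition is:
Bags: B1 = {0, 2, 4, 7, 8}  B2 = {0, 2, 4, 6, 7}  B3 = {2, 4, 5, 7, 8}  B4 = {2, 3, 4, 7, 8}  B5 = {1, 4, 5, 7, 8}
Tree: B1–B2, B1–B3, B1–B4, B3–B5
Each bag holds 5 vertices, so the decomposition has width 4, which upper-bounds the treewidth. For the lower bound, the 5 vertices {1, 4, 5, 7, 8} are pairwise adjacent, and any tree decomposition puts a clique entirely inside one bag — forcing width ≥ 4. Combining the bounds, tw(G) = 4.

4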